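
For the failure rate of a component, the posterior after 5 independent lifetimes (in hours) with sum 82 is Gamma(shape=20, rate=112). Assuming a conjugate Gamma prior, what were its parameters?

Gamma(shape=15, rate=30)

For an exponential likelihood with a Gamma(α, β) prior on the rate, n observations with total T give posterior Gamma(α+n, β+T).
So α = 20 − 5 = 15 and β = 112 − 82 = 30.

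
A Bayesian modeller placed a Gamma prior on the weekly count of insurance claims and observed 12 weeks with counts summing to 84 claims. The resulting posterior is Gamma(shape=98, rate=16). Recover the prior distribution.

Gamma(shape=14, rate=4)

A Gamma(α, β) prior (rate parametrization) on a Poisson rate with n observations summing to S gives posterior Gamma(α+S, β+n).
So α = 98 − 84 = 14 and β = 16 − 12 = 4.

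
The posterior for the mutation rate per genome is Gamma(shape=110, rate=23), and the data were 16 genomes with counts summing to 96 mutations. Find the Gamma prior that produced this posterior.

A Gamma(α, β) prior (rate parametrization) on a Poisson rate with n observations summing to S gives posterior Gamma(α+S, β+n).
So α = 110 − 96 = 14 and β = 23 − 16 = 7.

Gamma(shape=14, rate=7)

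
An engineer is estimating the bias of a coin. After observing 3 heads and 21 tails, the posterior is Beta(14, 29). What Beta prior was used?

Beta(11, 8)

Under Beta–binomial conjugacy the posterior parameters are (α+s, β+f).
Subtract the data counts: 14−3=11, 29−21=8.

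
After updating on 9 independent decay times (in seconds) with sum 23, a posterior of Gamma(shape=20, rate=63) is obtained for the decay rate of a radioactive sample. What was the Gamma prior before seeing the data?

Gamma(shape=11, rate=40)

Gamma–exponential conjugacy: posterior shape = α + n, posterior rate = β + Σtᵢ.
So α = 20 − 9 = 11 and β = 63 − 23 = 40.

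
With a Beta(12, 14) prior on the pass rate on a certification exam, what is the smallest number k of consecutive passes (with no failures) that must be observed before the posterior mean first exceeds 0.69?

After k passes and 0 failures the posterior is Beta(12+k, 14), with mean (12+k)/(12+14+k).
Set (12+k)/(26+k) > 0.69 and solve: k > (0.69·26 − 12)/(1 − 0.69) = 19.161.
The smallest integer exceeding 19.161 is 20.

k = 20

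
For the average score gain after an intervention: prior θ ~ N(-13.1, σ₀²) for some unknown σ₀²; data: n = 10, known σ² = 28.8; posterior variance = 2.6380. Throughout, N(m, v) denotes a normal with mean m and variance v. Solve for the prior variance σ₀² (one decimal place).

Posterior precision equals prior precision plus data precision: 1/σ_n² = 1/σ₀² + n/σ².
So 1/σ₀² = 1/2.6380 − 10/28.8 = 0.379075 − 0.347222 = 0.031853.
Hence σ₀² = 1/0.031853 ≈ 31.4.

σ₀² = 31.4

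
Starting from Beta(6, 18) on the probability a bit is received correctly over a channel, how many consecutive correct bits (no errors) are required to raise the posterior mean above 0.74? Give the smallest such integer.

After k correct bits and 0 errors the posterior is Beta(6+k, 18), with mean (6+k)/(6+18+k).
Set (6+k)/(24+k) > 0.74 and solve: k > (0.74·24 − 6)/(1 − 0.74) = 45.231.
The smallest integer exceeding 45.231 is 46.

k = 46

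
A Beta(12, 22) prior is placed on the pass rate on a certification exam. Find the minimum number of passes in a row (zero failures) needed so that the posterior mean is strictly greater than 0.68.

k = 35

After k passes and 0 failures the posterior is Beta(12+k, 22), with mean (12+k)/(12+22+k).
Set (12+k)/(34+k) > 0.68 and solve: k > (0.68·34 − 12)/(1 − 0.68) = 34.750.
The smallest integer exceeding 34.750 is 35.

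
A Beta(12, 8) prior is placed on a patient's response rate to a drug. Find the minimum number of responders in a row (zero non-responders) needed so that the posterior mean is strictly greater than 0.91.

k = 69

After k responders and 0 non-responders the posterior is Beta(12+k, 8), with mean (12+k)/(12+8+k).
Set (12+k)/(20+k) > 0.91 and solve: k > (0.91·20 − 12)/(1 − 0.91) = 68.889.
The smallest integer exceeding 68.889 is 69.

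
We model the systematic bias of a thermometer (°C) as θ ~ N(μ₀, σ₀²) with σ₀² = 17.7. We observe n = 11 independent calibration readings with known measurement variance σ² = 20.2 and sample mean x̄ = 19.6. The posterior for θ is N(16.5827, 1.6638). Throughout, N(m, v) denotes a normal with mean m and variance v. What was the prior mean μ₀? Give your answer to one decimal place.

The posterior mean is a precision-weighted average: μ_n = (τ₀μ₀ + τ_data·x̄)/(τ₀+τ_data), with τ₀=1/σ₀² and τ_data=n/σ².
Here τ₀ = 1/17.7 = 0.056497 and τ_data = 11/20.2 = 0.544554, so τ_n = 0.601051.
Rearranging for μ₀: μ₀ = (μ_n·τ_n − τ_data·x̄)/τ₀ = (16.5827·0.601051 − 0.544554·19.6) / 0.056497 = -0.706210/0.056497 ≈ -12.5.

μ₀ = -12.5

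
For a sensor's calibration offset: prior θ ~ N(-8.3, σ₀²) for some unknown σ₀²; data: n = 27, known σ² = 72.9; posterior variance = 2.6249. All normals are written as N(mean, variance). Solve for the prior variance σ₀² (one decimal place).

σ₀² = 94.4

For the Normal–Normal model with known σ², precisions add: τ_n = τ₀ + n/σ².
So 1/σ₀² = 1/2.6249 − 27/72.9 = 0.380967 − 0.370370 = 0.010597.
Hence σ₀² = 1/0.010597 ≈ 94.4.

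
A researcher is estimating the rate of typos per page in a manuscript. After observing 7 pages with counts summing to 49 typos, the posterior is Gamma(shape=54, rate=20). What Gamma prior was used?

A Gamma(α, β) prior (rate parametrization) on a Poisson rate with n observations summing to S gives posterior Gamma(α+S, β+n).
So α = 54 − 49 = 5 and β = 20 − 7 = 13.

Gamma(shape=5, rate=13)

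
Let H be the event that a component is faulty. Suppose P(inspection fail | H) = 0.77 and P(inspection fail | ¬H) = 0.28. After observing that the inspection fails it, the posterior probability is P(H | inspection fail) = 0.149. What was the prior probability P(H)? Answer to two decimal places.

P(H) = 0.06

Bayes' rule in odds form gives O(H|E) = O(H)·[P(E|H)/P(E|¬H)], hence O(H) = O(H|E)/LR.
Posterior odds = 0.149/(1−0.149) = 0.1751. LR = 0.77/0.28 = 2.7500.
Prior odds = 0.1751/2.7500 = 0.0637, so P(H) = 0.0637/(1+0.0637) ≈ 0.06.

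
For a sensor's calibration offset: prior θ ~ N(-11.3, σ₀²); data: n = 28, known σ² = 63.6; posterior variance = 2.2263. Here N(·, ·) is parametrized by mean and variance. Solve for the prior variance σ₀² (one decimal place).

Posterior precision equals prior precision plus data precision: 1/σ_n² = 1/σ₀² + n/σ².
So 1/σ₀² = 1/2.2263 − 28/63.6 = 0.449176 − 0.440252 = 0.008924.
Hence σ₀² = 1/0.008924 ≈ 112.1.

σ₀² = 112.1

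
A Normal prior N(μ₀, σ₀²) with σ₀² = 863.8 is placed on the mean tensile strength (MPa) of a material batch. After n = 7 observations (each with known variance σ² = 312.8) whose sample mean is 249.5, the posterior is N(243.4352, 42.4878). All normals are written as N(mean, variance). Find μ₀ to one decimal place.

With known observation variance, the Normal–Normal posterior has precision τ_n = τ₀ + n/σ² and mean μ_n = (τ₀μ₀ + (n/σ²)x̄)/τ_n.
Here τ₀ = 1/863.8 = 0.001158 and τ_data = 7/312.8 = 0.022379, so τ_n = 0.023537.
Rearranging for μ₀: μ₀ = (μ_n·τ_n − τ_data·x̄)/τ₀ = (243.4352·0.023537 − 0.022379·249.5) / 0.001158 = 0.146174/0.001158 ≈ 126.2.

μ₀ = 126.2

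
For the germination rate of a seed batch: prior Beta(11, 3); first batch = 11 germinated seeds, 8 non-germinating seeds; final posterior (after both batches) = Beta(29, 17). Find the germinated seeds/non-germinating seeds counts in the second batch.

7 germinated seeds and 6 non-germinating seeds

Sequential conjugate updates are equivalent to a single update on the pooled data, so total successes = posterior α − prior α and total failures = posterior β − prior β.
Total across both batches: 29−11=18 germinated seeds, 17−3=14 non-germinating seeds.
Subtract the first batch: 18−11=7 germinated seeds and 14−8=6 non-germinating seeds.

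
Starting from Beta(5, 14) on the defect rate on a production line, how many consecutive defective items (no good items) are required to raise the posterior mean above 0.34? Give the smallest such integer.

k = 3

After k defective items and 0 good items the posterior is Beta(5+k, 14), with mean (5+k)/(5+14+k).
Set (5+k)/(19+k) > 0.34 and solve: k > (0.34·19 − 5)/(1 − 0.34) = 2.212.
The smallest integer exceeding 2.212 is 3, and checking k=3: (8)/(22) = 0.3636 > 0.34.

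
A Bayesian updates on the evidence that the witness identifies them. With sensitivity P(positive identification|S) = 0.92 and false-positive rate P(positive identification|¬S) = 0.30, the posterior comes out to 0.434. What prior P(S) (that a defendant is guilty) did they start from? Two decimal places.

In odds form, posterior odds = prior odds × likelihood ratio, so prior odds = posterior odds ÷ LR.
Posterior odds = 0.434/(1−0.434) = 0.7668. LR = 0.92/0.30 = 3.0667.
Prior odds = 0.7668/3.0667 = 0.2500, so P(S) = 0.2500/(1+0.2500) ≈ 0.20.

P(S) = 0.20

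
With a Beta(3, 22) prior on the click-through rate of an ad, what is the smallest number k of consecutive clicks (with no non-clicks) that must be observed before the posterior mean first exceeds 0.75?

k = 64

After k clicks and 0 non-clicks the posterior is Beta(3+k, 22), with mean (3+k)/(3+22+k).
Set (3+k)/(25+k) > 0.75 and solve: k > (0.75·25 − 3)/(1 − 0.75) = 63.000.
The smallest integer exceeding 63.000 is 64.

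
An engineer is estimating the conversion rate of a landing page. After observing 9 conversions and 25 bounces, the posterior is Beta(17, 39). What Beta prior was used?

Beta(8, 14)

Beta is conjugate to the binomial likelihood: posterior = Beta(a+s, b+f).
Subtract the data counts: 17−9=8, 39−25=14.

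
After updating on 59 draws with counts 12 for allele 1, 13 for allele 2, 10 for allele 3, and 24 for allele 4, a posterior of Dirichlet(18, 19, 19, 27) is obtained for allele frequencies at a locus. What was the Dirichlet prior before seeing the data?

For a Dirichlet(α) prior with multinomial counts c, the posterior is Dirichlet(α + c) componentwise.
Subtract each count from the matching posterior parameter: 18−12=6, 19−13=6, 19−10=9, 27−24=3.

Dirichlet(6, 6, 9, 3)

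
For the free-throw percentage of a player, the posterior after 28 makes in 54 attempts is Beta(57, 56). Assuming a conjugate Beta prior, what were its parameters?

A Beta(a, b) prior with s successes and f failures in binomial data gives a Beta(a+s, b+f) posterior.
So a = 57 − 28 = 29 and b = 56 − 26 = 30.

Beta(29, 30)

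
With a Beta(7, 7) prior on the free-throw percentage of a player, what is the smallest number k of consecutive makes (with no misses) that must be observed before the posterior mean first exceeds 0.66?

k = 7

After k makes and 0 misses the posterior is Beta(7+k, 7), with mean (7+k)/(7+7+k).
Set (7+k)/(14+k) > 0.66 and solve: k > (0.66·14 − 7)/(1 − 0.66) = 6.588.
The smallest integer exceeding 6.588 is 7.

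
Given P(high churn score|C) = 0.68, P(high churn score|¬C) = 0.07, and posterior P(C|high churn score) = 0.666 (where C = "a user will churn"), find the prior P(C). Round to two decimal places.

P(C) = 0.17

Bayes' rule in odds form gives O(C|E) = O(C)·[P(E|C)/P(E|¬C)], hence O(C) = O(C|E)/LR.
Posterior odds = 0.666/(1−0.666) = 1.9940. LR = 0.68/0.07 = 9.7143.
Prior odds = 1.9940/9.7143 = 0.2053, so P(C) = 0.2053/(1+0.2053) ≈ 0.17.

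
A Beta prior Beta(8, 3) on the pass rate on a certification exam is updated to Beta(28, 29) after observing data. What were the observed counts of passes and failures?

20 passes and 26 failures

A Beta(a, b) prior with s successes and f failures in binomial data gives a Beta(a+s, b+f) posterior.
Match parameters: s=28−8=20, f=29−3=26.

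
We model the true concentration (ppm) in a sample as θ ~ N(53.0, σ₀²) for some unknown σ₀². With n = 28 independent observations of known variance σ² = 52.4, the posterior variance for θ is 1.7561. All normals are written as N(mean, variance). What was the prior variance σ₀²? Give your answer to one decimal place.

Posterior precision equals prior precision plus data precision: 1/σ_n² = 1/σ₀² + n/σ².
So 1/σ₀² = 1/1.7561 − 28/52.4 = 0.569444 − 0.534351 = 0.035093.
Hence σ₀² = 1/0.035093 ≈ 28.5.

σ₀² = 28.5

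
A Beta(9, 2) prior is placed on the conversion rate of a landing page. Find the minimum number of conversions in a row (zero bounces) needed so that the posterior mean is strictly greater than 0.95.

After k conversions and 0 bounces the posterior is Beta(9+k, 2), with mean (9+k)/(9+2+k).
Set (9+k)/(11+k) > 0.95 and solve: k > (0.95·11 − 9)/(1 − 0.95) = 29.000.
The smallest integer exceeding 29.000 is 30.

k = 30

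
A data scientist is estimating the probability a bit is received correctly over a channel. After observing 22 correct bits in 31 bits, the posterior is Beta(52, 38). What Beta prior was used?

Under Beta–binomial conjugacy the posterior parameters are (a+s, b+f).
Subtract the data counts: 52−22=30, 38−9=29.

Beta(30, 29)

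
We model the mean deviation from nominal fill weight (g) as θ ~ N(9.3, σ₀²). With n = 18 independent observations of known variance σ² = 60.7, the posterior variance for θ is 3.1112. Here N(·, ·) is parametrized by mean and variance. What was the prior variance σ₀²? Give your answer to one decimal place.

σ₀² = 40.2

For the Normal–Normal model with known σ², precisions add: τ_n = τ₀ + n/σ².
So 1/σ₀² = 1/3.1112 − 18/60.7 = 0.321419 − 0.296540 = 0.024879.
Hence σ₀² = 1/0.024879 ≈ 40.2.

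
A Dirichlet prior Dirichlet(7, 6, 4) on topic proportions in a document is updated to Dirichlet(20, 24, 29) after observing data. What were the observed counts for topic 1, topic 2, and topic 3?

For a Dirichlet(α) prior with multinomial counts c, the posterior is Dirichlet(α + c) componentwise.
Counts are posterior − prior componentwise: 20−7=13, 24−6=18, 29−4=25.

counts (13, 18, 25)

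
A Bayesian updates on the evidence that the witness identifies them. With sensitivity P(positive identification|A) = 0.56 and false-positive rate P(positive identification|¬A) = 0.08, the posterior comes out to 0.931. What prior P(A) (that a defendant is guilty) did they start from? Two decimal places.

Bayes' rule in odds form gives O(A|E) = O(A)·[P(E|A)/P(E|¬A)], hence O(A) = O(A|E)/LR.
Posterior odds = 0.931/(1−0.931) = 13.4928. LR = 0.56/0.08 = 7.0000.
Prior odds = 13.4928/7.0000 = 1.9275, so P(A) = 1.9275/(1+1.9275) ≈ 0.66.

P(A) = 0.66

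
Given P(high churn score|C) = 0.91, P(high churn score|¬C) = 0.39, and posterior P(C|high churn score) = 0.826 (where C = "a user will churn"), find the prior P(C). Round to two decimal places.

Bayes' rule in odds form gives O(C|E) = O(C)·[P(E|C)/P(E|¬C)], hence O(C) = O(C|E)/LR.
Posterior odds = 0.826/(1−0.826) = 4.7471. LR = 0.91/0.39 = 2.3333.
Prior odds = 4.7471/2.3333 = 2.0345, so P(C) = 2.0345/(1+2.0345) ≈ 0.67.

P(C) = 0.67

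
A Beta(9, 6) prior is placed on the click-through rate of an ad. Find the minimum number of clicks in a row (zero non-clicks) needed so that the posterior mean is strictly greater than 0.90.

After k clicks and 0 non-clicks the posterior is Beta(9+k, 6), with mean (9+k)/(9+6+k).
Set (9+k)/(15+k) > 0.90 and solve: k > (0.90·15 − 9)/(1 − 0.90) = 45.000.
The smallest integer exceeding 45.000 is 46.

k = 46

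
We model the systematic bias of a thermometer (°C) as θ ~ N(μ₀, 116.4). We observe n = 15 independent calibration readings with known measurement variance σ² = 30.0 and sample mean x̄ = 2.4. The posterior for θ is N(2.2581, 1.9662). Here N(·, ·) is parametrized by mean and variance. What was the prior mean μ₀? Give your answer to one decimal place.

The posterior mean is a precision-weighted average: μ_n = (τ₀μ₀ + τ_data·x̄)/(τ₀+τ_data), with τ₀=1/σ₀² and τ_data=n/σ².
Here τ₀ = 1/116.4 = 0.008591 and τ_data = 15/30.0 = 0.500000, so τ_n = 0.508591.
Rearranging for μ₀: μ₀ = (μ_n·τ_n − τ_data·x̄)/τ₀ = (2.2581·0.508591 − 0.500000·2.4) / 0.008591 = -0.051551/0.008591 ≈ -6.0.

μ₀ = -6.0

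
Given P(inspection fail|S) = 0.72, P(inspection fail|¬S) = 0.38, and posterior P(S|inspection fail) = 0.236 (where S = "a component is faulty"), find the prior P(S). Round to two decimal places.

In odds form, posterior odds = prior odds × likelihood ratio, so prior odds = posterior odds ÷ LR.
Posterior odds = 0.236/(1−0.236) = 0.3089. LR = 0.72/0.38 = 1.8947.
Prior odds = 0.3089/1.8947 = 0.1630, so P(S) = 0.1630/(1+0.1630) ≈ 0.14.

P(S) = 0.14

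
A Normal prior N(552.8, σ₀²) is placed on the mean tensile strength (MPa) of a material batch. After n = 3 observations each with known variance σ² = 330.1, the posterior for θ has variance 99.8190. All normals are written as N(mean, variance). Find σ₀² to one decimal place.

Posterior precision equals prior precision plus data precision: 1/σ_n² = 1/σ₀² + n/σ².
So 1/σ₀² = 1/99.8190 − 3/330.1 = 0.010018 − 0.009088 = 0.000930.
Hence σ₀² = 1/0.000930 ≈ 1075.3.

σ₀² = 1075.3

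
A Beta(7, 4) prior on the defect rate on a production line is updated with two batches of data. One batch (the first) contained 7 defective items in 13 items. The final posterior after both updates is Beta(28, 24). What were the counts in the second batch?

14 defective items and 14 good items

Sequential conjugate updates are equivalent to a single update on the pooled data, so total successes = posterior α − prior α and total failures = posterior β − prior β.
Total across both batches: 28−7=21 defective items, 24−4=20 good items.
Subtract the first batch: 21−7=14 defective items and 20−6=14 good items.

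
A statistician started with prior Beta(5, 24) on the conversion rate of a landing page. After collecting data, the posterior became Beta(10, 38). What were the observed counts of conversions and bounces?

5 conversions and 14 bounces

A Beta(α, β) prior with s successes and f failures in binomial data gives a Beta(α+s, β+f) posterior.
Match parameters: s=10−5=5, f=38−24=14.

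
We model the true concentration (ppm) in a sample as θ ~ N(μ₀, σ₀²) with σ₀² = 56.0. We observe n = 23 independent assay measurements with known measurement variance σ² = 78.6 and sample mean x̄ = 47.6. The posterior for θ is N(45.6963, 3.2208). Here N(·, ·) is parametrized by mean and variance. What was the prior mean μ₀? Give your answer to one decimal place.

With known observation variance, the Normal–Normal posterior has precision τ_n = τ₀ + n/σ² and mean μ_n = (τ₀μ₀ + (n/σ²)x̄)/τ_n.
Here τ₀ = 1/56.0 = 0.017857 and τ_data = 23/78.6 = 0.292621, so τ_n = 0.310478.
Rearranging for μ₀: μ₀ = (μ_n·τ_n − τ_data·x̄)/τ₀ = (45.6963·0.310478 − 0.292621·47.6) / 0.017857 = 0.258936/0.017857 ≈ 14.5.

μ₀ = 14.5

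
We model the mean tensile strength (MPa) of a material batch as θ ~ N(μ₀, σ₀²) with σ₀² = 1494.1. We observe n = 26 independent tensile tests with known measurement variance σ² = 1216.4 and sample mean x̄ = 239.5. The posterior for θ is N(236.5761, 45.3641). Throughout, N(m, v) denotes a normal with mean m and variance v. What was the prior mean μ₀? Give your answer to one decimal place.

The posterior mean is a precision-weighted average: μ_n = (τ₀μ₀ + τ_data·x̄)/(τ₀+τ_data), with τ₀=1/σ₀² and τ_data=n/σ².
Here τ₀ = 1/1494.1 = 0.000669 and τ_data = 26/1216.4 = 0.021375, so τ_n = 0.022044.
Rearranging for μ₀: μ₀ = (μ_n·τ_n − τ_data·x̄)/τ₀ = (236.5761·0.022044 − 0.021375·239.5) / 0.000669 = 0.095771/0.000669 ≈ 143.2.

μ₀ = 143.2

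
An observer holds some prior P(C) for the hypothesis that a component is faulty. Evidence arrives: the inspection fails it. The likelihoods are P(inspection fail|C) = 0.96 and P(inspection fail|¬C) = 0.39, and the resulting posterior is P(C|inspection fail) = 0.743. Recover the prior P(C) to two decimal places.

P(C) = 0.54

Bayes' rule in odds form gives O(C|E) = O(C)·[P(E|C)/P(E|¬C)], hence O(C) = O(C|E)/LR.
Posterior odds = 0.743/(1−0.743) = 2.8911. LR = 0.96/0.39 = 2.4615.
Prior odds = 2.8911/2.4615 = 1.1745, so P(C) = 1.1745/(1+1.1745) ≈ 0.54.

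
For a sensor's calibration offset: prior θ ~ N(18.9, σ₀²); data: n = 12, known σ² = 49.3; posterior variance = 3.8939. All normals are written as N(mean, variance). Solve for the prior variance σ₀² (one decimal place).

For the Normal–Normal model with known σ², precisions add: τ_n = τ₀ + n/σ².
So 1/σ₀² = 1/3.8939 − 12/49.3 = 0.256812 − 0.243408 = 0.013404.
Hence σ₀² = 1/0.013404 ≈ 74.6.

σ₀² = 74.6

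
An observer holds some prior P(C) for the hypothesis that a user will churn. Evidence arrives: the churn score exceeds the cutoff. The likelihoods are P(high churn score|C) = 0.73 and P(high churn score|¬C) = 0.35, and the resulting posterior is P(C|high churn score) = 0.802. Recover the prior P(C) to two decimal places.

Bayes' rule in odds form gives O(C|E) = O(C)·[P(E|C)/P(E|¬C)], hence O(C) = O(C|E)/LR.
Posterior odds = 0.802/(1−0.802) = 4.0505. LR = 0.73/0.35 = 2.0857.
Prior odds = 4.0505/2.0857 = 1.9420, so P(C) = 1.9420/(1+1.9420) ≈ 0.66.

P(C) = 0.66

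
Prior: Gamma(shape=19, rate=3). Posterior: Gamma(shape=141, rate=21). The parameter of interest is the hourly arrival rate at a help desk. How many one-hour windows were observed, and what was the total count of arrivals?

Gamma–Poisson conjugacy: posterior shape = α + Σxᵢ, posterior rate = β + n.
Matching: Σxᵢ = 141 − 19 = 122 and n = 21 − 3 = 18.

n = 18 one-hour windows with total 122 arrivals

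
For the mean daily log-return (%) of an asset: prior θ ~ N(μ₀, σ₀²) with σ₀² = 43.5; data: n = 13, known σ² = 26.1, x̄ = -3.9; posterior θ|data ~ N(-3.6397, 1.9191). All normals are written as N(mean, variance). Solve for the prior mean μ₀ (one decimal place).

The posterior mean is a precision-weighted average: μ_n = (τ₀μ₀ + τ_data·x̄)/(τ₀+τ_data), with τ₀=1/σ₀² and τ_data=n/σ².
Here τ₀ = 1/43.5 = 0.022989 and τ_data = 13/26.1 = 0.498084, so τ_n = 0.521073.
Rearranging for μ₀: μ₀ = (μ_n·τ_n − τ_data·x̄)/τ₀ = (-3.6397·0.521073 − 0.498084·-3.9) / 0.022989 = 0.045978/0.022989 ≈ 2.0.

μ₀ = 2.0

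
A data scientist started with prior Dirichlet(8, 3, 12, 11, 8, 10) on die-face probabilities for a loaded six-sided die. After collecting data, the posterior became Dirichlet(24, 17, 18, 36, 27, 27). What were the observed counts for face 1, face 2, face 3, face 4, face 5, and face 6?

counts (16, 14, 6, 25, 19, 17)

For a Dirichlet(α) prior with multinomial counts c, the posterior is Dirichlet(α + c) componentwise.
Counts are posterior − prior componentwise: 24−8=16, 17−3=14, 18−12=6, 36−11=25, 27−8=19, 27−10=17.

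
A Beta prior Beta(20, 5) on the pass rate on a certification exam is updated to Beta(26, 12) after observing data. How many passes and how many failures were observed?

6 passes and 7 failures

A Beta(α, β) prior with s successes and f failures in binomial data gives a Beta(α+s, β+f) posterior.
Match parameters: s=26−20=6, f=12−5=7.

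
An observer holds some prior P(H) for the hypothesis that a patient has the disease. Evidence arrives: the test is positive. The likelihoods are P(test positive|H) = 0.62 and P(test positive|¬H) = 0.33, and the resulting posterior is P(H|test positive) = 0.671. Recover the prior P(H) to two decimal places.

P(H) = 0.52

Bayes' rule in odds form gives O(H|E) = O(H)·[P(E|H)/P(E|¬H)], hence O(H) = O(H|E)/LR.
Posterior odds = 0.671/(1−0.671) = 2.0395. LR = 0.62/0.33 = 1.8788.
Prior odds = 2.0395/1.8788 = 1.0855, so P(H) = 1.0855/(1+1.0855) ≈ 0.52.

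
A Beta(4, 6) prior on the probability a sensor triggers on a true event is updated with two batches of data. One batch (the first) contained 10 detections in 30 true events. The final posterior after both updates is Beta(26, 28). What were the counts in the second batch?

12 detections and 2 misses

Because Beta–binomial updating is additive in the counts, the combined data contributed (α_post−α_prior, β_post−β_prior) successes and failures.
Total across both batches: 26−4=22 detections, 28−6=22 misses.
Subtract the first batch: 22−10=12 detections and 22−20=2 misses.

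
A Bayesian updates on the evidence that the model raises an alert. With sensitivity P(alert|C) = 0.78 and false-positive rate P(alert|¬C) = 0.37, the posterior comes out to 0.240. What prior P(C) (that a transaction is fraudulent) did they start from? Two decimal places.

In odds form, posterior odds = prior odds × likelihood ratio, so prior odds = posterior odds ÷ LR.
Posterior odds = 0.240/(1−0.240) = 0.3158. LR = 0.78/0.37 = 2.1081.
Prior odds = 0.3158/2.1081 = 0.1498, so P(C) = 0.1498/(1+0.1498) ≈ 0.13.

P(C) = 0.13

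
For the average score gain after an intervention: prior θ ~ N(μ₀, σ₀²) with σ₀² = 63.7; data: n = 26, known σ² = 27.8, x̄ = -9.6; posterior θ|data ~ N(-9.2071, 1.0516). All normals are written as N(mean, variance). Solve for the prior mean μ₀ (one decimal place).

μ₀ = 14.2

With known observation variance, the Normal–Normal posterior has precision τ_n = τ₀ + n/σ² and mean μ_n = (τ₀μ₀ + (n/σ²)x̄)/τ_n.
Here τ₀ = 1/63.7 = 0.015699 and τ_data = 26/27.8 = 0.935252, so τ_n = 0.950951.
Rearranging for μ₀: μ₀ = (μ_n·τ_n − τ_data·x̄)/τ₀ = (-9.2071·0.950951 − 0.935252·-9.6) / 0.015699 = 0.222918/0.015699 ≈ 14.2.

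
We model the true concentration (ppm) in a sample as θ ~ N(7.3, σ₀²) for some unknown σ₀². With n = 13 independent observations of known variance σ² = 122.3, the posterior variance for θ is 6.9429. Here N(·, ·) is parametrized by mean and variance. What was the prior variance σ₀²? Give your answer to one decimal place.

σ₀² = 26.5

Posterior precision equals prior precision plus data precision: 1/σ_n² = 1/σ₀² + n/σ².
So 1/σ₀² = 1/6.9429 − 13/122.3 = 0.144032 − 0.106296 = 0.037736.
Hence σ₀² = 1/0.037736 ≈ 26.5.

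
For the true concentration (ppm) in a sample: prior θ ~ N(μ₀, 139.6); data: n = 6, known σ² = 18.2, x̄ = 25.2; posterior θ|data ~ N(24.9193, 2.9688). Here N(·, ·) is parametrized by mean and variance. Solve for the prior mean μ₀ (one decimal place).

With known observation variance, the Normal–Normal posterior has precision τ_n = τ₀ + n/σ² and mean μ_n = (τ₀μ₀ + (n/σ²)x̄)/τ_n.
Here τ₀ = 1/139.6 = 0.007163 and τ_data = 6/18.2 = 0.329670, so τ_n = 0.336833.
Rearranging for μ₀: μ₀ = (μ_n·τ_n − τ_data·x̄)/τ₀ = (24.9193·0.336833 − 0.329670·25.2) / 0.007163 = 0.085959/0.007163 ≈ 12.0.

μ₀ = 12.0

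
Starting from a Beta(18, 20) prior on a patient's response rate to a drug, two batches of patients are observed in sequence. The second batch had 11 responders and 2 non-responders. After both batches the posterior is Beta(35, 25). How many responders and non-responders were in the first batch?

6 responders and 3 non-responders

Because Beta–binomial updating is additive in the counts, the combined data contributed (α_post−α_prior, β_post−β_prior) successes and failures.
Total across both batches: 35−18=17 responders, 25−20=5 non-responders.
Subtract the second batch: 17−11=6 responders and 5−2=3 non-responders.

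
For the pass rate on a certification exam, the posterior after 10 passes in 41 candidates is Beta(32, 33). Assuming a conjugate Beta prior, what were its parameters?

A Beta(a, b) prior with s successes and f failures in binomial data gives a Beta(a+s, b+f) posterior.
So a = 32 − 10 = 22 and b = 33 − 31 = 2.

Beta(22, 2)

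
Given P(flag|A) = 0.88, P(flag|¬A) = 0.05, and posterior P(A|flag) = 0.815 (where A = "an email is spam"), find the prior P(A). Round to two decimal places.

P(A) = 0.20

Bayes' rule in odds form gives O(A|E) = O(A)·[P(E|A)/P(E|¬A)], hence O(A) = O(A|E)/LR.
Posterior odds = 0.815/(1−0.815) = 4.4054. LR = 0.88/0.05 = 17.6000.
Prior odds = 4.4054/17.6000 = 0.2503, so P(A) = 0.2503/(1+0.2503) ≈ 0.20.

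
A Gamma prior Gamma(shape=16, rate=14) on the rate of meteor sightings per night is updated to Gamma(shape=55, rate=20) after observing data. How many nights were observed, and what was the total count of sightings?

n = 6 nights with total 39 sightings

A Gamma(α, β) prior (rate parametrization) on a Poisson rate with n observations summing to S gives posterior Gamma(α+S, β+n).
Matching: Σxᵢ = 55 − 16 = 39 and n = 20 − 14 = 6.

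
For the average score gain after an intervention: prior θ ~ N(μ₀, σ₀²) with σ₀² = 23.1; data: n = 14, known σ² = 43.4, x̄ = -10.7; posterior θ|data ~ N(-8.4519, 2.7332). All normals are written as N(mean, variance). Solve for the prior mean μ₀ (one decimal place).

With known observation variance, the Normal–Normal posterior has precision τ_n = τ₀ + n/σ² and mean μ_n = (τ₀μ₀ + (n/σ²)x̄)/τ_n.
Here τ₀ = 1/23.1 = 0.043290 and τ_data = 14/43.4 = 0.322581, so τ_n = 0.365871.
Rearranging for μ₀: μ₀ = (μ_n·τ_n − τ_data·x̄)/τ₀ = (-8.4519·0.365871 − 0.322581·-10.7) / 0.043290 = 0.359312/0.043290 ≈ 8.3.

μ₀ = 8.3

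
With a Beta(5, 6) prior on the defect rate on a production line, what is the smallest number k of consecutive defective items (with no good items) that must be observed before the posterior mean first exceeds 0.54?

k = 3

After k defective items and 0 good items the posterior is Beta(5+k, 6), with mean (5+k)/(5+6+k).
Set (5+k)/(11+k) > 0.54 and solve: k > (0.54·11 − 5)/(1 − 0.54) = 2.043.
The smallest integer exceeding 2.043 is 3.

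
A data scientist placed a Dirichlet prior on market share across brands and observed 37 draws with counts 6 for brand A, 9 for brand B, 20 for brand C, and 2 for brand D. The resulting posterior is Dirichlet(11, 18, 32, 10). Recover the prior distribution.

For a Dirichlet(α) prior with multinomial counts c, the posterior is Dirichlet(α + c) componentwise.
Subtract each count from the matching posterior parameter: 11−6=5, 18−9=9, 32−20=12, 10−2=8.

Dirichlet(5, 9, 12, 8)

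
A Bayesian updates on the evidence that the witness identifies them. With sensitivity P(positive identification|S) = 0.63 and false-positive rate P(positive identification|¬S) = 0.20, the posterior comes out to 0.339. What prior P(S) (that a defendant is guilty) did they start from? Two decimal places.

P(S) = 0.14

Bayes' rule in odds form gives O(S|E) = O(S)·[P(E|S)/P(E|¬S)], hence O(S) = O(S|E)/LR.
Posterior odds = 0.339/(1−0.339) = 0.5129. LR = 0.63/0.20 = 3.1500.
Prior odds = 0.5129/3.1500 = 0.1628, so P(S) = 0.1628/(1+0.1628) ≈ 0.14.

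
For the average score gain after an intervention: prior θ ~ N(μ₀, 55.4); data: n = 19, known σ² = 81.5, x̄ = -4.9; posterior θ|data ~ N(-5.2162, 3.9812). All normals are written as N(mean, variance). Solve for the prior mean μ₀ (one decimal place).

μ₀ = -9.3

With known observation variance, the Normal–Normal posterior has precision τ_n = τ₀ + n/σ² and mean μ_n = (τ₀μ₀ + (n/σ²)x̄)/τ_n.
Here τ₀ = 1/55.4 = 0.018051 and τ_data = 19/81.5 = 0.233129, so τ_n = 0.251180.
Rearranging for μ₀: μ₀ = (μ_n·τ_n − τ_data·x̄)/τ₀ = (-5.2162·0.251180 − 0.233129·-4.9) / 0.018051 = -0.167873/0.018051 ≈ -9.3.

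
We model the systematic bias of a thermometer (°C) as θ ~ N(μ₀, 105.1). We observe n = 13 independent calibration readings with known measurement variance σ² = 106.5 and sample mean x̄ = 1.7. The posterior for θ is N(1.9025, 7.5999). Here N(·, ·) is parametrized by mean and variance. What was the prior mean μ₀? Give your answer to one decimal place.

With known observation variance, the Normal–Normal posterior has precision τ_n = τ₀ + n/σ² and mean μ_n = (τ₀μ₀ + (n/σ²)x̄)/τ_n.
Here τ₀ = 1/105.1 = 0.009515 and τ_data = 13/106.5 = 0.122066, so τ_n = 0.131581.
Rearranging for μ₀: μ₀ = (μ_n·τ_n − τ_data·x̄)/τ₀ = (1.9025·0.131581 − 0.122066·1.7) / 0.009515 = 0.042821/0.009515 ≈ 4.5.

μ₀ = 4.5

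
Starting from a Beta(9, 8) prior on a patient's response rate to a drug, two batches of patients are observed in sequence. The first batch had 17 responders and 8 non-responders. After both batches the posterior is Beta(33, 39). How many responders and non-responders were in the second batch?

7 responders and 23 non-responders

Because Beta–binomial updating is additive in the counts, the combined data contributed (α_post−α_prior, β_post−β_prior) successes and failures.
Total across both batches: 33−9=24 responders, 39−8=31 non-responders.
Subtract the first batch: 24−17=7 responders and 31−8=23 non-responders.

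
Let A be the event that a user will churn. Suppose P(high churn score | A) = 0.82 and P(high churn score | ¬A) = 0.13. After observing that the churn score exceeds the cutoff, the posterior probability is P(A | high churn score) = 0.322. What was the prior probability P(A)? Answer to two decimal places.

P(A) = 0.07

In odds form, posterior odds = prior odds × likelihood ratio, so prior odds = posterior odds ÷ LR.
Posterior odds = 0.322/(1−0.322) = 0.4749. LR = 0.82/0.13 = 6.3077.
Prior odds = 0.4749/6.3077 = 0.0753, so P(A) = 0.0753/(1+0.0753) ≈ 0.07.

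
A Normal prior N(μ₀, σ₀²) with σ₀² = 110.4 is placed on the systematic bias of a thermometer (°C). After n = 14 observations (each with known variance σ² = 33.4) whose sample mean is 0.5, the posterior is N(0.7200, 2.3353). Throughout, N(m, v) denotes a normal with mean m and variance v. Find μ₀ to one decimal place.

With known observation variance, the Normal–Normal posterior has precision τ_n = τ₀ + n/σ² and mean μ_n = (τ₀μ₀ + (n/σ²)x̄)/τ_n.
Here τ₀ = 1/110.4 = 0.009058 and τ_data = 14/33.4 = 0.419162, so τ_n = 0.428220.
Rearranging for μ₀: μ₀ = (μ_n·τ_n − τ_data·x̄)/τ₀ = (0.7200·0.428220 − 0.419162·0.5) / 0.009058 = 0.098737/0.009058 ≈ 10.9.

μ₀ = 10.9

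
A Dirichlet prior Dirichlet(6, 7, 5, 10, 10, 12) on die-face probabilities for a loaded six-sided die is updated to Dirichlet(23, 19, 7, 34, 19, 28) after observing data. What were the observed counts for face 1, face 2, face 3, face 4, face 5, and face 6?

For a Dirichlet(α) prior with multinomial counts c, the posterior is Dirichlet(α + c) componentwise.
Counts are posterior − prior componentwise: 23−6=17, 19−7=12, 7−5=2, 34−10=24, 19−10=9, 28−12=16.

counts (17, 12, 2, 24, 9, 16)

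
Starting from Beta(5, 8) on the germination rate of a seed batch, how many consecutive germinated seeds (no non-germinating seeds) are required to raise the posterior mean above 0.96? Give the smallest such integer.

After k germinated seeds and 0 non-germinating seeds the posterior is Beta(5+k, 8), with mean (5+k)/(5+8+k).
Set (5+k)/(13+k) > 0.96 and solve: k > (0.96·13 − 5)/(1 − 0.96) = 187.000.
The smallest integer exceeding 187.000 is 188.

k = 188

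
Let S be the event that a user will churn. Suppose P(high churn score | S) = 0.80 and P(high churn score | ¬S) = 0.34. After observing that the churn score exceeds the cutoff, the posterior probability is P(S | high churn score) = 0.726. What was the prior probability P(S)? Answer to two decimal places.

P(S) = 0.53

In odds form, posterior odds = prior odds × likelihood ratio, so prior odds = posterior odds ÷ LR.
Posterior odds = 0.726/(1−0.726) = 2.6496. LR = 0.80/0.34 = 2.3529.
Prior odds = 2.6496/2.3529 = 1.1261, so P(S) = 1.1261/(1+1.1261) ≈ 0.53.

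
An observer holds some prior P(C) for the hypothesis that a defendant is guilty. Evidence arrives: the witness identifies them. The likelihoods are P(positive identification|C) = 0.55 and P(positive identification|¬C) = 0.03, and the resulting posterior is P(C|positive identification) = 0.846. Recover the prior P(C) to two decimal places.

P(C) = 0.23

In odds form, posterior odds = prior odds × likelihood ratio, so prior odds = posterior odds ÷ LR.
Posterior odds = 0.846/(1−0.846) = 5.4935. LR = 0.55/0.03 = 18.3333.
Prior odds = 5.4935/18.3333 = 0.2996, so P(C) = 0.2996/(1+0.2996) ≈ 0.23.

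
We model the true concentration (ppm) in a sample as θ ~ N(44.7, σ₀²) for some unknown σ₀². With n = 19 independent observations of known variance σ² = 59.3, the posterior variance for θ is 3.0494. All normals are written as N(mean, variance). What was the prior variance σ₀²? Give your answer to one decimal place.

σ₀² = 132.8

For the Normal–Normal model with known σ², precisions add: τ_n = τ₀ + n/σ².
So 1/σ₀² = 1/3.0494 − 19/59.3 = 0.327933 − 0.320405 = 0.007528.
Hence σ₀² = 1/0.007528 ≈ 132.8.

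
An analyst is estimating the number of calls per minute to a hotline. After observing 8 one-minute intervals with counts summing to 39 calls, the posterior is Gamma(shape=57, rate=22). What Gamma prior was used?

A Gamma(α, β) prior (rate parametrization) on a Poisson rate with n observations summing to S gives posterior Gamma(α+S, β+n).
So α = 57 − 39 = 18 and β = 22 − 8 = 14.

Gamma(shape=18, rate=14)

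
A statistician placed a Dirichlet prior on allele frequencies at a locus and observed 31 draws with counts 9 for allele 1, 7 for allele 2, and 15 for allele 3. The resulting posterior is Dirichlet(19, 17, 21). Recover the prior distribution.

Dirichlet(10, 10, 6)

For a Dirichlet(α) prior with multinomial counts c, the posterior is Dirichlet(α + c) componentwise.
Subtract each count from the matching posterior parameter: 19−9=10, 17−7=10, 21−15=6.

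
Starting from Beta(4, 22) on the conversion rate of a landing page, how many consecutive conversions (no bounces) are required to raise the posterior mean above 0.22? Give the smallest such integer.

After k conversions and 0 bounces the posterior is Beta(4+k, 22), with mean (4+k)/(4+22+k).
Set (4+k)/(26+k) > 0.22 and solve: k > (0.22·26 − 4)/(1 − 0.22) = 2.205.
The smallest integer exceeding 2.205 is 3, and checking k=3: (7)/(29) = 0.2414 > 0.22.

k = 3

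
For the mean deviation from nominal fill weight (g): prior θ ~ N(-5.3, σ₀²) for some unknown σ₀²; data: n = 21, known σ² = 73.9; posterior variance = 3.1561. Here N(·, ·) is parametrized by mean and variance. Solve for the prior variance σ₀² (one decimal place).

σ₀² = 30.6

Posterior precision equals prior precision plus data precision: 1/σ_n² = 1/σ₀² + n/σ².
So 1/σ₀² = 1/3.1561 − 21/73.9 = 0.316847 − 0.284168 = 0.032679.
Hence σ₀² = 1/0.032679 ≈ 30.6.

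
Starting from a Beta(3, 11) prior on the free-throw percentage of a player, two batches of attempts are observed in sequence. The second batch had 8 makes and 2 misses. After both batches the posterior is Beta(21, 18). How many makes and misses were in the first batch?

10 makes and 5 misses

Because Beta–binomial updating is additive in the counts, the combined data contributed (α_post−α_prior, β_post−β_prior) successes and failures.
Total across both batches: 21−3=18 makes, 18−11=7 misses.
Subtract the second batch: 18−8=10 makes and 7−2=5 misses.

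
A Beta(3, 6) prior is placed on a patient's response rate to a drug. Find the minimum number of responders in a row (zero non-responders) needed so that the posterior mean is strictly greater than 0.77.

k = 18

After k responders and 0 non-responders the posterior is Beta(3+k, 6), with mean (3+k)/(3+6+k).
Set (3+k)/(9+k) > 0.77 and solve: k > (0.77·9 − 3)/(1 − 0.77) = 17.087.
The smallest integer exceeding 17.087 is 18.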